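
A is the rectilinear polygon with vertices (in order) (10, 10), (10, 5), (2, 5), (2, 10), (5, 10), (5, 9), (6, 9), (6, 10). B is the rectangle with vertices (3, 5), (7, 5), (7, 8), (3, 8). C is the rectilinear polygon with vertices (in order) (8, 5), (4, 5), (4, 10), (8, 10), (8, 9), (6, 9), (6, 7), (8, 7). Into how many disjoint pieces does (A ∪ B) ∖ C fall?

(A ∪ B) ∖ C splits into 2 disjoint pieces (area 14, area 10).

2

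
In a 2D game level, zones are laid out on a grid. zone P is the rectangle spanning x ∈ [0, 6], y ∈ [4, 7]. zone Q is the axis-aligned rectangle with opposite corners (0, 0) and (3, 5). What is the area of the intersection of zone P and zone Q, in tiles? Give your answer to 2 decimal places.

3.00

|zone P∩zone Q|: x∈[0,3], y∈[4,5] → 3·1 = 3.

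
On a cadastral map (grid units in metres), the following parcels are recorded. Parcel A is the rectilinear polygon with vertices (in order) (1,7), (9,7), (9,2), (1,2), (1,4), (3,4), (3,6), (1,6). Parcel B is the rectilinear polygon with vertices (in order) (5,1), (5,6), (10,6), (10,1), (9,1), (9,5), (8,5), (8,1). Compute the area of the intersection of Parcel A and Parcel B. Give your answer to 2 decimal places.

13.00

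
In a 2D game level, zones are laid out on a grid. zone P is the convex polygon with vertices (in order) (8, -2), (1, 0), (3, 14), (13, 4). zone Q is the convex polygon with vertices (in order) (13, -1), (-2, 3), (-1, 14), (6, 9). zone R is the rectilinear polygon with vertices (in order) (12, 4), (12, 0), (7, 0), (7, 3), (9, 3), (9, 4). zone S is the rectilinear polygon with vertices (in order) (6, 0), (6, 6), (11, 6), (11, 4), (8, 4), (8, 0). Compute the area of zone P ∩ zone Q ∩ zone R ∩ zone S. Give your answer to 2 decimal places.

2.53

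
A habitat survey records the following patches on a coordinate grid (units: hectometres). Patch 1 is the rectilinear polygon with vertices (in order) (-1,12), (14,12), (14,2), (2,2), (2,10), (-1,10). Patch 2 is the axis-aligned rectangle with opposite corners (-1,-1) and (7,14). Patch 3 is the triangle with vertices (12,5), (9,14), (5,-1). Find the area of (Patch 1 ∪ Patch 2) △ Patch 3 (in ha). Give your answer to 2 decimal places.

153.83

|Patch 1 ∪ Patch 2| = 190.
|(Patch 1 ∪ Patch 2) ∩ Patch 3| = 38.3357.
|(Patch 1 ∪ Patch 2) △ Patch 3| = 190 + 40.5 − 76.6714 = 153.83.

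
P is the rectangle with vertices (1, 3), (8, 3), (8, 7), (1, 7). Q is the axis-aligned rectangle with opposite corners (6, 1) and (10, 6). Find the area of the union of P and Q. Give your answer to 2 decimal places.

By inclusion–exclusion:
Individual areas: |P| = 28, |Q| = 20.
|P∩Q|: x∈[6,8], y∈[3,6] → 2·3 = 6.
|P ∪ Q| = 48 − 6 = 42.00.

42.00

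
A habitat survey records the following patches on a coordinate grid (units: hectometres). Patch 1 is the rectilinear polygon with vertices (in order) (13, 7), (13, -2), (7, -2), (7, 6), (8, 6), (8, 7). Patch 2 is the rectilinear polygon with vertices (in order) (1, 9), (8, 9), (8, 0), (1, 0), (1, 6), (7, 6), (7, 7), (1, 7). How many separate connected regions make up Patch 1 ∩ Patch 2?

Patch 1 ∩ Patch 2 is a single connected region.

1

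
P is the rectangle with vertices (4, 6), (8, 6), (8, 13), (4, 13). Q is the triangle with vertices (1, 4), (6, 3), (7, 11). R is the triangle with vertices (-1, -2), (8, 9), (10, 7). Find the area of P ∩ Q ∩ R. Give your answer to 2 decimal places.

The intersection is the polygon with vertices (6.375,6), (5.545,6), (6.525,7.197).
By the shoelace formula its area is 0.50.

0.50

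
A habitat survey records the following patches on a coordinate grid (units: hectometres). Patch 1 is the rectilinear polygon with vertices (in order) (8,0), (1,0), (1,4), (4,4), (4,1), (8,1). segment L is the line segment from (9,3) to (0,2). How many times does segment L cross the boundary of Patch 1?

2

The segment meets the boundary at (1,2.111), (4,2.444).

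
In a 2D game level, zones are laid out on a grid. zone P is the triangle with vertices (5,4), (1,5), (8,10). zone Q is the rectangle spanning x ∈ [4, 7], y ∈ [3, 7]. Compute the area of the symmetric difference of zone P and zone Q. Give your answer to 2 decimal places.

15.25

|zone P| = 13.5, |zone Q| = 12, |zone P∩zone Q| = 5.125.
|zone P △ zone Q| = |zone P| + |zone Q| − 2·|zone P∩zone Q| = 13.5 + 12 − 10.25 = 15.25.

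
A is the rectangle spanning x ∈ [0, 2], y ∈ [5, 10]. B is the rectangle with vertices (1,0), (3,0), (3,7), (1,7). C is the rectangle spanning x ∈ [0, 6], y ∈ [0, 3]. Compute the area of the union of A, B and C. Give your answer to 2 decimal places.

By inclusion–exclusion:
Individual areas: |A| = 10, |B| = 14, |C| = 18.
|A∩B|: x∈[1,2], y∈[5,7] → 1·2 = 2.
|A∩C| = 0 (no overlap).
|B∩C|: x∈[1,3], y∈[0,3] → 2·3 = 6.
|A∩B∩C| = 0.
|A ∪ B ∪ C| = 42 − 8 + 0 = 34.00.

34.00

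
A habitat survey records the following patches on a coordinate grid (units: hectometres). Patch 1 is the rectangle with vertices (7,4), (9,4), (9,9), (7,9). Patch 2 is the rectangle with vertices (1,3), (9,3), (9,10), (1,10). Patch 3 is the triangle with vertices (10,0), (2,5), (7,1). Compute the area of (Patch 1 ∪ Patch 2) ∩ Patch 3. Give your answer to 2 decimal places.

The region (Patch 1 ∪ Patch 2) ∩ Patch 3 is the polygon with vertices (4.5,3), (2,5), (5.2,3).
By the shoelace formula its area is 0.70.

0.70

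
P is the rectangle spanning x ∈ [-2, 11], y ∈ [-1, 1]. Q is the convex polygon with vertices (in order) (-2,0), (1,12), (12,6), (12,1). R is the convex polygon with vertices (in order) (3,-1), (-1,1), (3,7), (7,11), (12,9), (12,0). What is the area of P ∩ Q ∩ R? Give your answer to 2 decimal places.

The intersection is the polygon with vertices (11,0.929), (0.625,0.188), (-1,1), (11,1).
By the shoelace formula its area is 5.25.

5.25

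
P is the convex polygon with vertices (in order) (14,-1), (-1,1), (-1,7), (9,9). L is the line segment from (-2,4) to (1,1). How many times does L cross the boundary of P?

1

The segment meets the boundary at (-1,3).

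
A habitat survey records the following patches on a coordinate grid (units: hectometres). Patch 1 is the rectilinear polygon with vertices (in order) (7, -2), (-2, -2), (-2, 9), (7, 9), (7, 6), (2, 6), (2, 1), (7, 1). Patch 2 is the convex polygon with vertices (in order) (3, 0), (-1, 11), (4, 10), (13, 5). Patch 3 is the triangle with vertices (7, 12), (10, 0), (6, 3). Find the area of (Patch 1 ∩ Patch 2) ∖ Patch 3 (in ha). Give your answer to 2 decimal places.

|Patch 1 ∩ Patch 2| = 22.8841.
|(Patch 1 ∩ Patch 2) ∩ Patch 3| = 1.2965.
|(Patch 1 ∩ Patch 2) ∖ Patch 3| = 22.8841 − 1.2965 = 21.59.

21.59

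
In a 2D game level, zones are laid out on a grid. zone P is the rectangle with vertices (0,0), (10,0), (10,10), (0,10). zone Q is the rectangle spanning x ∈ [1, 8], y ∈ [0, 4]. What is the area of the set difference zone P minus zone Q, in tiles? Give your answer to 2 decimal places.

|zone P∩zone Q|: x∈[1,8], y∈[0,4] → 7·4 = 28.
|zone P| = 100.
|zone P ∖ zone Q| = |zone P| − |zone P∩zone Q| = 100 − 28 = 72.00.

72.00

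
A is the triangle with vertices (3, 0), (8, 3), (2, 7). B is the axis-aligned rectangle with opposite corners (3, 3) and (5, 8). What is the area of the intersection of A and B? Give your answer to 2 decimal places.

The intersection is the polygon with vertices (5,5), (5,3), (3,3), (3,6.333).
By the shoelace formula its area is 5.33.

5.33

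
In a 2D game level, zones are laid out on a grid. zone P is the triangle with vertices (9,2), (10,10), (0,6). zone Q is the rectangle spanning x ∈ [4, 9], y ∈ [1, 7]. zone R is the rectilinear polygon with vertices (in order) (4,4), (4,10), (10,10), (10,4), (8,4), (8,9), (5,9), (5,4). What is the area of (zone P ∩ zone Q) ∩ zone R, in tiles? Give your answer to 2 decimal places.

5.94

|zone P ∩ zone Q| = 19.4444.
|(zone P ∩ zone Q) ∩ zone R| = 5.94.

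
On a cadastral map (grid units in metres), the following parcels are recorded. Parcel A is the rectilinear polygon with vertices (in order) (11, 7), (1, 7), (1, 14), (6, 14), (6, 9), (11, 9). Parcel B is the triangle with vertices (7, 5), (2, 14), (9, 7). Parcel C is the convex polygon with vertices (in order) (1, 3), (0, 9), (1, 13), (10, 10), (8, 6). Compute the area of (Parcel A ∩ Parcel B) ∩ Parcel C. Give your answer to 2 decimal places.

The region (Parcel A ∩ Parcel B) ∩ Parcel C is the polygon with vertices (2.909,12.364), (4,12), (6,10), (6,9), (7,9), (8.667,7.333), (8.5,7), (5.889,7).
By the shoelace formula its area is 9.58.

9.58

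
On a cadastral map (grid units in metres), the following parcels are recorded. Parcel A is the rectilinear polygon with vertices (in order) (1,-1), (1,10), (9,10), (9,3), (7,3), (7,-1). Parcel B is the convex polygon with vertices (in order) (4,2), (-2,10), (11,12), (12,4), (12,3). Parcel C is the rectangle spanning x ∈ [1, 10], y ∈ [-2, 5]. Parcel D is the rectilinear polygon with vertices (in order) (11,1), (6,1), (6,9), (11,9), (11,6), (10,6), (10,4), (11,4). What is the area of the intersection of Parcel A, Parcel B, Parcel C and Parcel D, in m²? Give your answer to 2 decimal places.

The intersection is the polygon with vertices (7,3), (7,2.375), (6,2.25), (6,5), (9,5), (9,3).
By the shoelace formula its area is 6.69.

6.69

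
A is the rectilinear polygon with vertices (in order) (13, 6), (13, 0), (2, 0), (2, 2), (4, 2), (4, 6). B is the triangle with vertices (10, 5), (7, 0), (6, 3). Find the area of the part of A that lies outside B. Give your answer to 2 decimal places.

51.00

|A| = 58, |A∩B| = 7.
|A ∖ B| = |A| − |A∩B| = 58 − 7 = 51.00.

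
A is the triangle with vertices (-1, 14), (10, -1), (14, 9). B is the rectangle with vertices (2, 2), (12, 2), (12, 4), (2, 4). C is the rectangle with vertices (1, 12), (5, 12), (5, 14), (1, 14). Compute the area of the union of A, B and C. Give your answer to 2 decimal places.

By inclusion–exclusion:
Individual areas: |A| = 85, |B| = 20, |C| = 8.
|A∩B| = 9.0667.
|A∩C| = 2.6667.
|B∩C| = 0 (no overlap).
|A∩B∩C| = 0.
|A ∪ B ∪ C| = 113 − 11.7333 + 0 = 101.27.

101.27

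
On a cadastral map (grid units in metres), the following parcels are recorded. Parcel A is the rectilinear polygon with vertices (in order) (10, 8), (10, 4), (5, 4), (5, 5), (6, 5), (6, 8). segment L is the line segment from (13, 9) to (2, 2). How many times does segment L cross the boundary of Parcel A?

The segment meets the boundary at (5.143,4), (10,7.091).

2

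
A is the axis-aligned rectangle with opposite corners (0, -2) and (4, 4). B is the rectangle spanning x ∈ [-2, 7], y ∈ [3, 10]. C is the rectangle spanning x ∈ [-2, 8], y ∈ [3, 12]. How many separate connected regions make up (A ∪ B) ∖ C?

1

(A ∪ B) ∖ C is a single connected region.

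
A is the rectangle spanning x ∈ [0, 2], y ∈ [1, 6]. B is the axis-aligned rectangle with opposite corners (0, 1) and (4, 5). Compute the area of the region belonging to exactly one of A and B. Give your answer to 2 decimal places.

10.00

|A∩B|: x∈[0,2], y∈[1,5] → 2·4 = 8.
|A △ B| = |A| + |B| − 2·|A∩B| = 10 + 16 − 16 = 10.00.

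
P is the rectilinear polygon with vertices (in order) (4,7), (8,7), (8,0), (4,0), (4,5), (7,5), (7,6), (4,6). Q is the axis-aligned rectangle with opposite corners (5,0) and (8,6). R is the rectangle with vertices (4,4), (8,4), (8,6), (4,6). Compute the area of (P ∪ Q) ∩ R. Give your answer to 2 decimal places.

7.00

|P ∪ Q| = 27.
|(P ∪ Q) ∩ R| = 7.00.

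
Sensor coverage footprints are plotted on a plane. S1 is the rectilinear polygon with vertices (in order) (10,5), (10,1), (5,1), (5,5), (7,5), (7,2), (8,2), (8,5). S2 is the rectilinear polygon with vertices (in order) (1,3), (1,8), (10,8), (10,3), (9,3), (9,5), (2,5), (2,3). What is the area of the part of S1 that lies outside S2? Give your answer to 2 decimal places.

15.00

|S1| = 17, |S1∩S2| = 2.
|S1 ∖ S2| = |S1| − |S1∩S2| = 17 − 2 = 15.00.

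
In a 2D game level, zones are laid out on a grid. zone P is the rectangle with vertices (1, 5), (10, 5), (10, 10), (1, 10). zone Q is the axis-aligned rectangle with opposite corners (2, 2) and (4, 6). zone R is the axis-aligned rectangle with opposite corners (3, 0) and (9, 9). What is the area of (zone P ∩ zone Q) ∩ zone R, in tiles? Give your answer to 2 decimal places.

1.00

The region (zone P ∩ zone Q) ∩ zone R is the polygon with vertices (4,6), (4,5), (3,5), (3,6).
By the shoelace formula its area is 1.00.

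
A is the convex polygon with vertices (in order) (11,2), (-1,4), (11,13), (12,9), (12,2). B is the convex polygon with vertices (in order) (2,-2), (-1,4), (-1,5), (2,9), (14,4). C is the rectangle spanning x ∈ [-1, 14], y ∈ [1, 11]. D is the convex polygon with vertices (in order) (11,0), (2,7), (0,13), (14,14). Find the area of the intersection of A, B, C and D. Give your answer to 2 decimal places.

28.07

The intersection is the polygon with vertices (12,4.833), (12,4.667), (11.6,2.8), (10.25,2.125), (7.727,2.546), (2.491,6.618), (4.357,8.018).
By the shoelace formula its area is 28.07.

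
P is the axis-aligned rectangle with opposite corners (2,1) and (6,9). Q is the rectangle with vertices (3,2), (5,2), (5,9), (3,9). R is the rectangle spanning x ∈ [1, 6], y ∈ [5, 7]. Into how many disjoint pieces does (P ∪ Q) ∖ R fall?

2

(P ∪ Q) ∖ R splits into 2 disjoint pieces (area 8, area 16).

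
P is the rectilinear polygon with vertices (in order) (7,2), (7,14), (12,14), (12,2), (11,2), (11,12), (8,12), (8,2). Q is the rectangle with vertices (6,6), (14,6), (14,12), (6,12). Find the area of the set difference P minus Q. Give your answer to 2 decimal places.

|P| = 30, |P∩Q| = 12.
|P ∖ Q| = |P| − |P∩Q| = 30 − 12 = 18.00.

18.00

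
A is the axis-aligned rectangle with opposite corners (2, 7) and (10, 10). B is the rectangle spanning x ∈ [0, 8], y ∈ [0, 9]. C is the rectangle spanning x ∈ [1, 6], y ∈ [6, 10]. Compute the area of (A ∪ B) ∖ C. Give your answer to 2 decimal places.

|A ∪ B| = 84.
|(A ∪ B) ∩ C| = 19.
|(A ∪ B) ∖ C| = 84 − 19 = 65.00.

65.00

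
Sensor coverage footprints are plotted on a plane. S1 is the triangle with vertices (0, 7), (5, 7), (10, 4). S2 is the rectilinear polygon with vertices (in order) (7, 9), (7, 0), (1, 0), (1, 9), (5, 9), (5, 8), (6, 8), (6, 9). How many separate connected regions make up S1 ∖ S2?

S1 ∖ S2 splits into 2 disjoint pieces (area 0.15, area 1.35).

2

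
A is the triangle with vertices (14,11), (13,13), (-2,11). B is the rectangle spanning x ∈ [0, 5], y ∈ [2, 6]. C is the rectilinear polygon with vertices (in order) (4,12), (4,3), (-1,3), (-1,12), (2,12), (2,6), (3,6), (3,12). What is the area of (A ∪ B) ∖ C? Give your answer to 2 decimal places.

22.27

|A ∪ B| = 36.
|(A ∪ B) ∩ C| = 13.7333.
|(A ∪ B) ∖ C| = 36 − 13.7333 = 22.27.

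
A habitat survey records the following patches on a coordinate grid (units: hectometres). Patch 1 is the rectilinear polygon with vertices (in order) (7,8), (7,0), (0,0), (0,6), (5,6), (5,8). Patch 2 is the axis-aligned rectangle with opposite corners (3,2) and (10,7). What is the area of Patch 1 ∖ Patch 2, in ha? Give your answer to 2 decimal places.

28.00

|Patch 1| = 46, |Patch 1∩Patch 2| = 18.
|Patch 1 ∖ Patch 2| = |Patch 1| − |Patch 1∩Patch 2| = 46 − 18 = 28.00.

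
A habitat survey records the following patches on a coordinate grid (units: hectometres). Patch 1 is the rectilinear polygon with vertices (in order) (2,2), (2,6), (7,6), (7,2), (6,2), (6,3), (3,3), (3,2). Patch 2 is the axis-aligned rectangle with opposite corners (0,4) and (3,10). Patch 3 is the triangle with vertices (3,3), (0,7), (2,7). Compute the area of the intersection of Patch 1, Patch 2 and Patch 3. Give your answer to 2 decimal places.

0.96

The intersection is the polygon with vertices (2.25,6), (2.75,4), (2.25,4), (2,4.333), (2,6).
By the shoelace formula its area is 0.96.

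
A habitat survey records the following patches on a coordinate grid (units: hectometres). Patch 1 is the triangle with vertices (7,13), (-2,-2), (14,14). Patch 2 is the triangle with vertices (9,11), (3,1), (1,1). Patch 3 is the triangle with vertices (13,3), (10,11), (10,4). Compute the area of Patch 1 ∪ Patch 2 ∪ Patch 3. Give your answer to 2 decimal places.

63.36

By inclusion–exclusion:
Individual areas: |Patch 1| = 48, |Patch 2| = 10, |Patch 3| = 10.5.
|Patch 1∩Patch 2| = 5.
|Patch 1∩Patch 3| = 0.1364.
|Patch 2∩Patch 3| = 0.
|Patch 1∩Patch 2∩Patch 3| = 0.
|Patch 1 ∪ Patch 2 ∪ Patch 3| = 68.5 − 5.1364 + 0 = 63.36.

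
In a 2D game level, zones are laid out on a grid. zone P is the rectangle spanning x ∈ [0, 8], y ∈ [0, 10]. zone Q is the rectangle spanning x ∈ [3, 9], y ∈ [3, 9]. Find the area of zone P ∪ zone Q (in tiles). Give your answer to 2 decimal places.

By inclusion–exclusion:
Individual areas: |zone P| = 80, |zone Q| = 36.
|zone P∩zone Q|: x∈[3,8], y∈[3,9] → 5·6 = 30.
|zone P ∪ zone Q| = 116 − 30 = 86.00.

86.00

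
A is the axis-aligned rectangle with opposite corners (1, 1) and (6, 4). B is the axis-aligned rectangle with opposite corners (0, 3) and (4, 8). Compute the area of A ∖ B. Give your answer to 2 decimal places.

12.00

|A∩B|: x∈[1,4], y∈[3,4] → 3·1 = 3.
|A| = 15.
|A ∖ B| = |A| − |A∩B| = 15 − 3 = 12.00.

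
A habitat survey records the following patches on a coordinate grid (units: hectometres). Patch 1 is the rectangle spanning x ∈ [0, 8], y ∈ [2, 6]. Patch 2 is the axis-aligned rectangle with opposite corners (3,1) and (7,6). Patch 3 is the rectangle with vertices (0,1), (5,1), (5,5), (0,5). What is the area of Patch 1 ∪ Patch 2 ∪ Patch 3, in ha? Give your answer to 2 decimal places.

39.00

By inclusion–exclusion:
Individual areas: |Patch 1| = 32, |Patch 2| = 20, |Patch 3| = 20.
|Patch 1∩Patch 2|: x∈[3,7], y∈[2,6] → 4·4 = 16.
|Patch 1∩Patch 3|: x∈[0,5], y∈[2,5] → 5·3 = 15.
|Patch 2∩Patch 3|: x∈[3,5], y∈[1,5] → 2·4 = 8.
|Patch 1∩Patch 2∩Patch 3| = 6.
|Patch 1 ∪ Patch 2 ∪ Patch 3| = 72 − 39 + 6 = 39.00.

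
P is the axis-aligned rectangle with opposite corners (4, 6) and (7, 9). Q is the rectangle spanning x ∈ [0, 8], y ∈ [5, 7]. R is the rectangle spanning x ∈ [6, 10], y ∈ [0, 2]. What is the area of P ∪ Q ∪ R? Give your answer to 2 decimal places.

30.00

By inclusion–exclusion:
Individual areas: |P| = 9, |Q| = 16, |R| = 8.
|P∩Q|: x∈[4,7], y∈[6,7] → 3·1 = 3.
|P∩R| = 0 (no overlap).
|Q∩R| = 0 (no overlap).
|P∩Q∩R| = 0.
|P ∪ Q ∪ R| = 33 − 3 + 0 = 30.00.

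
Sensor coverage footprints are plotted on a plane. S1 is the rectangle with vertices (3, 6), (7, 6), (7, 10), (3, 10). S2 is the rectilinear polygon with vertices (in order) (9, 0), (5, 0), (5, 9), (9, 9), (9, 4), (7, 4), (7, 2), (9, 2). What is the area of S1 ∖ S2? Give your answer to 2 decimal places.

|S1| = 16, |S1∩S2| = 6.
|S1 ∖ S2| = |S1| − |S1∩S2| = 16 − 6 = 10.00.

10.00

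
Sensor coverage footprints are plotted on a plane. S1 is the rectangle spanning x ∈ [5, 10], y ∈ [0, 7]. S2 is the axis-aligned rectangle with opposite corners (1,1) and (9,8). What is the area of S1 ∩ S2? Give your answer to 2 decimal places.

|S1∩S2|: x∈[5,9], y∈[1,7] → 4·6 = 24.

24.00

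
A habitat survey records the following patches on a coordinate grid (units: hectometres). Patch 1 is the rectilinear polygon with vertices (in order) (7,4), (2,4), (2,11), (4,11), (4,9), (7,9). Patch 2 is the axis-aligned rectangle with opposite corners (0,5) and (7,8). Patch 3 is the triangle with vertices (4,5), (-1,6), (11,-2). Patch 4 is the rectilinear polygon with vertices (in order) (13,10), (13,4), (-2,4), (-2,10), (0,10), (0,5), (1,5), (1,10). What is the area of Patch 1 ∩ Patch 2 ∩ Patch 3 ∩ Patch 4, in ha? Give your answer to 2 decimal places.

The intersection is the polygon with vertices (2,5.4), (4,5), (2,5).
By the shoelace formula its area is 0.40.

0.40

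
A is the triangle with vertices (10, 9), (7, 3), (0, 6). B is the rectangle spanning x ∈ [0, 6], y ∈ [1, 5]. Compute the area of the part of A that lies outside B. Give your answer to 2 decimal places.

22.62

|A| = 25.5, |A∩B| = 2.881.
|A ∖ B| = |A| − |A∩B| = 25.5 − 2.881 = 22.62.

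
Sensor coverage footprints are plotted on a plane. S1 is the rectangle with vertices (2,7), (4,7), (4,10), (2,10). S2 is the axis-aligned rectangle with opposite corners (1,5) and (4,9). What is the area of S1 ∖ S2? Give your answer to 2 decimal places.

2.00

|S1∩S2|: x∈[2,4], y∈[7,9] → 2·2 = 4.
|S1| = 6.
|S1 ∖ S2| = |S1| − |S1∩S2| = 6 − 4 = 2.00.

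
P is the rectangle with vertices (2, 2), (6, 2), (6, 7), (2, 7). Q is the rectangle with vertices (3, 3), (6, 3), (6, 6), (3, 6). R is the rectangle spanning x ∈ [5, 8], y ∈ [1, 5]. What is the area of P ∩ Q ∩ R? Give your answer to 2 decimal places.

The intersection is the polygon with vertices (5,3), (5,5), (6,5), (6,3).
By the shoelace formula its area is 2.00.

2.00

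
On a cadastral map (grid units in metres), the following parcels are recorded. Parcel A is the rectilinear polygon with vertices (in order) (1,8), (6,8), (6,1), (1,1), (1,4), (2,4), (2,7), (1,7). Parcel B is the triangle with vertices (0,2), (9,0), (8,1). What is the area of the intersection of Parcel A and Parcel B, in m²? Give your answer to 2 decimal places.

1.45

The intersection is the polygon with vertices (6,1), (4.5,1), (1,1.778), (1,1.875), (6,1.25).
By the shoelace formula its area is 1.45.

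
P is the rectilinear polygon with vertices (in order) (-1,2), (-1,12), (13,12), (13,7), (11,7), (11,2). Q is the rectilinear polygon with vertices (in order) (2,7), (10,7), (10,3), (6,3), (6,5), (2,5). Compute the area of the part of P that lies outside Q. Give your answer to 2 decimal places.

|P| = 130, |P∩Q| = 24.
|P ∖ Q| = |P| − |P∩Q| = 130 − 24 = 106.00.

106.00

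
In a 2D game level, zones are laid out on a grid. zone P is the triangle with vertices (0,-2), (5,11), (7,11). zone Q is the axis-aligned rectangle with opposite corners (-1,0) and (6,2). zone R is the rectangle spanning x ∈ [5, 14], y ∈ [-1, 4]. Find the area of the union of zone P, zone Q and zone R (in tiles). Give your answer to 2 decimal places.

By inclusion–exclusion:
Individual areas: |zone P| = 13, |zone Q| = 14, |zone R| = 45.
|zone P∩zone Q| = 0.9231.
|zone P∩zone R| = 0.
|zone Q∩zone R|: x∈[5,6], y∈[0,2] → 1·2 = 2.
|zone P∩zone Q∩zone R| = 0.
|zone P ∪ zone Q ∪ zone R| = 72 − 2.9231 + 0 = 69.08.

69.08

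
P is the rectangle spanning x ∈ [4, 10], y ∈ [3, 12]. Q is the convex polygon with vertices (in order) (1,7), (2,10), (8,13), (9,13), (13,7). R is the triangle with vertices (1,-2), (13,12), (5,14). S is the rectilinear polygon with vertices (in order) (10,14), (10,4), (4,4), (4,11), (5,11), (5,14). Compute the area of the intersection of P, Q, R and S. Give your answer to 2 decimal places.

27.58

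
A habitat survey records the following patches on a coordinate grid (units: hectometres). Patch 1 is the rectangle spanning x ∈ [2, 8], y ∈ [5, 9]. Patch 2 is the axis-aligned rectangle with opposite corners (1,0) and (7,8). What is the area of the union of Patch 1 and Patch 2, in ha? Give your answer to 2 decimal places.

By inclusion–exclusion:
Individual areas: |Patch 1| = 24, |Patch 2| = 48.
|Patch 1∩Patch 2|: x∈[2,7], y∈[5,8] → 5·3 = 15.
|Patch 1 ∪ Patch 2| = 72 − 15 = 57.00.

57.00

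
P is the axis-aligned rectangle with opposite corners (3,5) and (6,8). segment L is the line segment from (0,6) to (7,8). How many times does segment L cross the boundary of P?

2

The segment meets the boundary at (6,7.714), (3,6.857).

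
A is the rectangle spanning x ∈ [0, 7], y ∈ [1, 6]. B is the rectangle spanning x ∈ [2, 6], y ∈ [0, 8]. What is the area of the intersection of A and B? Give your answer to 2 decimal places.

|A∩B|: x∈[2,6], y∈[1,6] → 4·5 = 20.

20.00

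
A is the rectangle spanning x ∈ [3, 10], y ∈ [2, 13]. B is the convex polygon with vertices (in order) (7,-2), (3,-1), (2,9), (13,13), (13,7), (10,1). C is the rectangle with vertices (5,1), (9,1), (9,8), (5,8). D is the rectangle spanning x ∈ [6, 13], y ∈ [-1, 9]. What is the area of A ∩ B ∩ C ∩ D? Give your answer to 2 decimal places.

The intersection is the polygon with vertices (9,8), (9,2), (6,2), (6,8).
By the shoelace formula its area is 18.00.

18.00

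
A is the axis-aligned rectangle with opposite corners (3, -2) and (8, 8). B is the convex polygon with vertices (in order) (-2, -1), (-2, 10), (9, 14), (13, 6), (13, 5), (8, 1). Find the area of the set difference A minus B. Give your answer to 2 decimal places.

|A| = 50, |A∩B| = 37.5.
|A ∖ B| = |A| − |A∩B| = 50 − 37.5 = 12.50.

12.50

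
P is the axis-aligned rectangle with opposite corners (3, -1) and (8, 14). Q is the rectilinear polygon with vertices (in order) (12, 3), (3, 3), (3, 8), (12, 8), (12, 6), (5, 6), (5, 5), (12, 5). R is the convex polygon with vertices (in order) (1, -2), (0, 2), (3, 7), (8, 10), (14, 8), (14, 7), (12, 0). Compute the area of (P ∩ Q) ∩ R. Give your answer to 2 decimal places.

21.17

|P ∩ Q| = 22.
|(P ∩ Q) ∩ R| = 21.17.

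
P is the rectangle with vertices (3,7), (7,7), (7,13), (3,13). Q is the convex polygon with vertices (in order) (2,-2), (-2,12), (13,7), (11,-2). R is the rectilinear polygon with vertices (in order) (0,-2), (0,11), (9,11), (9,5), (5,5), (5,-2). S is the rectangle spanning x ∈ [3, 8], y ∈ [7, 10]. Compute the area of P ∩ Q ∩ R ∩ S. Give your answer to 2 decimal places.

The intersection is the polygon with vertices (3,10), (4,10), (7,9), (7,7), (3,7).
By the shoelace formula its area is 10.50.

10.50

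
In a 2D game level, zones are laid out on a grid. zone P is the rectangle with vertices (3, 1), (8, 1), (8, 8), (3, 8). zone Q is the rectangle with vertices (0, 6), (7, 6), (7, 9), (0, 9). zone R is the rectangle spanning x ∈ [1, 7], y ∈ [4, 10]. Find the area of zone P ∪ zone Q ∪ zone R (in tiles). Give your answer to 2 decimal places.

58.00

By inclusion–exclusion:
Individual areas: |zone P| = 35, |zone Q| = 21, |zone R| = 36.
|zone P∩zone Q|: x∈[3,7], y∈[6,8] → 4·2 = 8.
|zone P∩zone R|: x∈[3,7], y∈[4,8] → 4·4 = 16.
|zone Q∩zone R|: x∈[1,7], y∈[6,9] → 6·3 = 18.
|zone P∩zone Q∩zone R| = 8.
|zone P ∪ zone Q ∪ zone R| = 92 − 42 + 8 = 58.00.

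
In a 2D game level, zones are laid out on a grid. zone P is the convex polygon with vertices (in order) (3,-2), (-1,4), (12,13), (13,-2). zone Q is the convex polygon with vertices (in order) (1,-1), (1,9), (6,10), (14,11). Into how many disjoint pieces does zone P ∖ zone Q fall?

3

zone P ∖ zone Q splits into 3 disjoint pieces (area 71.707, area 4.3846, area 4.6292).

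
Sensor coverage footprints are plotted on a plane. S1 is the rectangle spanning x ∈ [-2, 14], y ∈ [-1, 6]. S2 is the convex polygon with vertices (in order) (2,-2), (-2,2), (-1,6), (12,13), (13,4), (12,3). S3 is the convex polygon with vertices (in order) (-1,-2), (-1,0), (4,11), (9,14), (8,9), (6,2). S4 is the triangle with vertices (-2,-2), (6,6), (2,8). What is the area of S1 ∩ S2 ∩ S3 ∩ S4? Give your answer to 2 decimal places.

The intersection is the polygon with vertices (1.727,6), (6,6), (0,0), (-0.688,0.688).
By the shoelace formula its area is 15.47.

15.47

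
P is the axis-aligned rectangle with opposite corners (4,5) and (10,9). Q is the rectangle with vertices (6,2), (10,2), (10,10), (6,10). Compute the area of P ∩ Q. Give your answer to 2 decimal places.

|P∩Q|: x∈[6,10], y∈[5,9] → 4·4 = 16.

16.00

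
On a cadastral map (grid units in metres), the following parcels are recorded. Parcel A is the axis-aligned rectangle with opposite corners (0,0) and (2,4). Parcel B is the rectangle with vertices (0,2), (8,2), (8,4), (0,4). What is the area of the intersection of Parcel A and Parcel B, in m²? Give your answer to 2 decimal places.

|Parcel A∩Parcel B|: x∈[0,2], y∈[2,4] → 2·2 = 4.

4.00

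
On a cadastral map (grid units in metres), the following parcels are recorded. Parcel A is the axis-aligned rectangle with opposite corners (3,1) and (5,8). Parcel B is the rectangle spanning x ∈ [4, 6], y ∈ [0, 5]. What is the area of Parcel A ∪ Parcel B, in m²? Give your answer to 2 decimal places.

20.00

By inclusion–exclusion:
Individual areas: |Parcel A| = 14, |Parcel B| = 10.
|Parcel A∩Parcel B|: x∈[4,5], y∈[1,5] → 1·4 = 4.
|Parcel A ∪ Parcel B| = 24 − 4 = 20.00.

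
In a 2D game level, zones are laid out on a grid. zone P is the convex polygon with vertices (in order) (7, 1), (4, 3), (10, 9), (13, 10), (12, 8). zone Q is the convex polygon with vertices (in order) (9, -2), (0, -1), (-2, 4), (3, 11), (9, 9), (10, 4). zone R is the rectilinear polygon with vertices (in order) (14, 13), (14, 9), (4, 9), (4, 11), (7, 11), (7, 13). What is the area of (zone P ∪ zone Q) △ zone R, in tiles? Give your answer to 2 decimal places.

|zone P ∪ zone Q| = 121.7708.
|(zone P ∪ zone Q) ∩ zone R| = 5.4167.
|(zone P ∪ zone Q) △ zone R| = 121.7708 + 34 − 10.8333 = 144.94.

144.94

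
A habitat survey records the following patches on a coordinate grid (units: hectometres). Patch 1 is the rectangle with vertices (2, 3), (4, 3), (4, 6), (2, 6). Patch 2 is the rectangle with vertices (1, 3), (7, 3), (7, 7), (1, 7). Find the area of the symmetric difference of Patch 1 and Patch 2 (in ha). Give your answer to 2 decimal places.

|Patch 1∩Patch 2|: x∈[2,4], y∈[3,6] → 2·3 = 6.
|Patch 1 △ Patch 2| = |Patch 1| + |Patch 2| − 2·|Patch 1∩Patch 2| = 6 + 24 − 12 = 18.00.

18.00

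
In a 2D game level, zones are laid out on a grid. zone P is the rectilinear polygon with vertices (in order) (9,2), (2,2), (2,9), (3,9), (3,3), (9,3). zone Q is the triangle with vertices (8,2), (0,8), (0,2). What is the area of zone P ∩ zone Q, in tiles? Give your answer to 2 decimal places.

The intersection is the polygon with vertices (2,2), (2,6.5), (3,5.75), (3,3), (6.667,3), (8,2).
By the shoelace formula its area is 8.46.

8.46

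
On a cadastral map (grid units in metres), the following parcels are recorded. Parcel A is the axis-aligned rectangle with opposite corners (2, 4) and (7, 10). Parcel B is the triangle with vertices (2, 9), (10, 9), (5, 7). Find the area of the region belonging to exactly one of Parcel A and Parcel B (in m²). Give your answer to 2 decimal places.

|Parcel A| = 30, |Parcel B| = 8, |Parcel A∩Parcel B| = 6.2.
|Parcel A △ Parcel B| = |Parcel A| + |Parcel B| − 2·|Parcel A∩Parcel B| = 30 + 8 − 12.4 = 25.60.

25.60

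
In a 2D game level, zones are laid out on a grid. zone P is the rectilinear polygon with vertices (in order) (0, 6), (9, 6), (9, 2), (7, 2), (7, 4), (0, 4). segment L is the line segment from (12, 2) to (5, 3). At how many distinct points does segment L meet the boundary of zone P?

2

The segment meets the boundary at (7,2.714), (9,2.429).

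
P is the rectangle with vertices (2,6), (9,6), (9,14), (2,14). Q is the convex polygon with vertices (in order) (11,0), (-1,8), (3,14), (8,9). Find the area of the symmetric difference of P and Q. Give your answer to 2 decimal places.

50.50

|P| = 56, |Q| = 67, |P∩Q| = 36.25.
|P △ Q| = |P| + |Q| − 2·|P∩Q| = 56 + 67 − 72.5 = 50.50.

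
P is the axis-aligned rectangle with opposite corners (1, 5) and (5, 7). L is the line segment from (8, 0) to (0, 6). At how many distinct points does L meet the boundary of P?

The segment meets the boundary at (1,5.25), (1.333,5).

2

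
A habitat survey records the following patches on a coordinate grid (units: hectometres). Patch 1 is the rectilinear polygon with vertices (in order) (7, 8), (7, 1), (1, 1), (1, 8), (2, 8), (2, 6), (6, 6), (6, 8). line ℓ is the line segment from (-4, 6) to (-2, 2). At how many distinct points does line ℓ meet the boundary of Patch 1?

The segment lies entirely outside Patch 1 and never meets its boundary.

0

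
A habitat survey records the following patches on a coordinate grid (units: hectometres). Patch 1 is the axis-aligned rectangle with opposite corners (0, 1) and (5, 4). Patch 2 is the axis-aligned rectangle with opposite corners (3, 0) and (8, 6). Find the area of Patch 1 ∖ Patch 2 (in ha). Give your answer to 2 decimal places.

9.00

|Patch 1∩Patch 2|: x∈[3,5], y∈[1,4] → 2·3 = 6.
|Patch 1| = 15.
|Patch 1 ∖ Patch 2| = |Patch 1| − |Patch 1∩Patch 2| = 15 − 6 = 9.00.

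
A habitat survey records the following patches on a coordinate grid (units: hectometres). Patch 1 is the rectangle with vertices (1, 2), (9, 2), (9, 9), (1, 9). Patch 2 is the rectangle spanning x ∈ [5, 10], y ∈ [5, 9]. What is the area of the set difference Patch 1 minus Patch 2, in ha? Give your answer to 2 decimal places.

|Patch 1∩Patch 2|: x∈[5,9], y∈[5,9] → 4·4 = 16.
|Patch 1| = 56.
|Patch 1 ∖ Patch 2| = |Patch 1| − |Patch 1∩Patch 2| = 56 − 16 = 40.00.

40.00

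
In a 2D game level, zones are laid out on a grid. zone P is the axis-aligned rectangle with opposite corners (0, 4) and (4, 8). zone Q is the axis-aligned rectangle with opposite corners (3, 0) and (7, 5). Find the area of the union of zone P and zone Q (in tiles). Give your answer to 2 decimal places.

By inclusion–exclusion:
Individual areas: |zone P| = 16, |zone Q| = 20.
|zone P∩zone Q|: x∈[3,4], y∈[4,5] → 1·1 = 1.
|zone P ∪ zone Q| = 36 − 1 = 35.00.

35.00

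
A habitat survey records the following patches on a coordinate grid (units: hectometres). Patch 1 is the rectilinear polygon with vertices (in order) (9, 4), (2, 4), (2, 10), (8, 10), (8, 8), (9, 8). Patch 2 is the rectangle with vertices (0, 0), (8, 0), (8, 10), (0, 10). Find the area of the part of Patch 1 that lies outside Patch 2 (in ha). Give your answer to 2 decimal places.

4.00

|Patch 1| = 40, |Patch 1∩Patch 2| = 36.
|Patch 1 ∖ Patch 2| = |Patch 1| − |Patch 1∩Patch 2| = 40 − 36 = 4.00.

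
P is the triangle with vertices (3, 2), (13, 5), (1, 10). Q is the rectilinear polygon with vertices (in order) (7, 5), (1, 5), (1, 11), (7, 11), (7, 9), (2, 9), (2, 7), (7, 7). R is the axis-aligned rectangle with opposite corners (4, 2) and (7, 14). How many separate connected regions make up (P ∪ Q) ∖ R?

2

(P ∪ Q) ∖ R splits into 2 disjoint pieces (area 12.9, area 21.9).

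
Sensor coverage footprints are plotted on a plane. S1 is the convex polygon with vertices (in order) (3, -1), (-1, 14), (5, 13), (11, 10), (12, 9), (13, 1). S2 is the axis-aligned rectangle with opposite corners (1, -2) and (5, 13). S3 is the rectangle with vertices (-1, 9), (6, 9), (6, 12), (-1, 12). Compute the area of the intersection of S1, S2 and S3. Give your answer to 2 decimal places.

The intersection is the polygon with vertices (1,12), (5,12), (5,9), (1,9).
By the shoelace formula its area is 12.00.

12.00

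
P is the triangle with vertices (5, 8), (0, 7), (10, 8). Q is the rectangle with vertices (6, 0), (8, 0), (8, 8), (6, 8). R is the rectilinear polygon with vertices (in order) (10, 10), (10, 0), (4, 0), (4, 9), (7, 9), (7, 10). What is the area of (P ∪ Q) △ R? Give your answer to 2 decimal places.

40.70

|P ∪ Q| = 17.9.
|(P ∪ Q) ∩ R| = 17.1.
|(P ∪ Q) △ R| = 17.9 + 57 − 34.2 = 40.70.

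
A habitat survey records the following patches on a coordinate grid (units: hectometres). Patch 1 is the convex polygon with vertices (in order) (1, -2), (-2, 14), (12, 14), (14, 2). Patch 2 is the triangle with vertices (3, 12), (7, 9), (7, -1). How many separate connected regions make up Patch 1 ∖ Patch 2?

Patch 1 ∖ Patch 2 is a single connected region.

1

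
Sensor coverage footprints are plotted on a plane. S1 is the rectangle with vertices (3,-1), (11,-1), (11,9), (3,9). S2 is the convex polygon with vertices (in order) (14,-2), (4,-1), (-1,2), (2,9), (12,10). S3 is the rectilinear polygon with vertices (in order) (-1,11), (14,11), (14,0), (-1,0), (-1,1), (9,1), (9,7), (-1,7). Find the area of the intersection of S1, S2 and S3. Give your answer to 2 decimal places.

The intersection is the polygon with vertices (11,9), (11,0), (3,0), (3,1), (9,1), (9,7), (3,7), (3,9).
By the shoelace formula its area is 36.00.

36.00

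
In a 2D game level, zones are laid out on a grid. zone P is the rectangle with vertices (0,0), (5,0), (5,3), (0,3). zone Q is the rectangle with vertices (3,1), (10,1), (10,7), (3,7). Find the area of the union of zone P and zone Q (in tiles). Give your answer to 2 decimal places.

By inclusion–exclusion:
Individual areas: |zone P| = 15, |zone Q| = 42.
|zone P∩zone Q|: x∈[3,5], y∈[1,3] → 2·2 = 4.
|zone P ∪ zone Q| = 57 − 4 = 53.00.

53.00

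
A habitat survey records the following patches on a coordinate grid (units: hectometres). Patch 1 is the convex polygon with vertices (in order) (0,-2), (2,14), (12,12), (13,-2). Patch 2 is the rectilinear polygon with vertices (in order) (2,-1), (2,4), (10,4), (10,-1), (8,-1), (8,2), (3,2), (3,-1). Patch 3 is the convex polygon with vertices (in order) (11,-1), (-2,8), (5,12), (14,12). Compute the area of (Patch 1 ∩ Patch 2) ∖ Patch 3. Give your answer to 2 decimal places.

|Patch 1 ∩ Patch 2| = 25.
|(Patch 1 ∩ Patch 2) ∩ Patch 3| = 12.7863.
|(Patch 1 ∩ Patch 2) ∖ Patch 3| = 25 − 12.7863 = 12.21.

12.21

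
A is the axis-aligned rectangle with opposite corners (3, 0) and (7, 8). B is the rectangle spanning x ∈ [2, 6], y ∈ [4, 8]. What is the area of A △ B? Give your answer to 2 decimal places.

24.00

|A∩B|: x∈[3,6], y∈[4,8] → 3·4 = 12.
|A △ B| = |A| + |B| − 2·|A∩B| = 32 + 16 − 24 = 24.00.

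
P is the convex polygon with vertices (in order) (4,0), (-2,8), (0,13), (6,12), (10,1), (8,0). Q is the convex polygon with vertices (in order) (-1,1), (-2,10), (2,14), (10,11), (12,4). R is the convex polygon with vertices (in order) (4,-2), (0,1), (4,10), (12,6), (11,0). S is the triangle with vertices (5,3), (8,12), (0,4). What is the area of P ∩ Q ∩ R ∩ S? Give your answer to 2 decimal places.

19.19

The intersection is the polygon with vertices (2.4,6.4), (5.333,9.333), (6.857,8.571), (5,3), (1.224,3.755).
By the shoelace formula its area is 19.19.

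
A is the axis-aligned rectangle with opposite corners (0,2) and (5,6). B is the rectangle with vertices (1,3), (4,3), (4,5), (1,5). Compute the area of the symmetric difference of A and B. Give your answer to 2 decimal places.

|A∩B|: x∈[1,4], y∈[3,5] → 3·2 = 6.
|A △ B| = |A| + |B| − 2·|A∩B| = 20 + 6 − 12 = 14.00.

14.00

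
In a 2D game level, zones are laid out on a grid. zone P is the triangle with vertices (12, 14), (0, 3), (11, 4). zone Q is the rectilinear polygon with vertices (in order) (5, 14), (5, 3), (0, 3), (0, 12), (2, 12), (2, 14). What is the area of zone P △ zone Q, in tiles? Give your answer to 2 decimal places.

84.86

|zone P| = 54.5, |zone Q| = 51, |zone P∩zone Q| = 10.322.
|zone P △ zone Q| = |zone P| + |zone Q| − 2·|zone P∩zone Q| = 54.5 + 51 − 20.6439 = 84.86.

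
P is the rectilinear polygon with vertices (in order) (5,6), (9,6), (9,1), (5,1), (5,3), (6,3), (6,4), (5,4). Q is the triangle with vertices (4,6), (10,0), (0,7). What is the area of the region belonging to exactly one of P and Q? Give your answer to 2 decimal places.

22.57

|P| = 19, |Q| = 9, |P∩Q| = 2.7143.
|P △ Q| = |P| + |Q| − 2·|P∩Q| = 19 + 9 − 5.4286 = 22.57.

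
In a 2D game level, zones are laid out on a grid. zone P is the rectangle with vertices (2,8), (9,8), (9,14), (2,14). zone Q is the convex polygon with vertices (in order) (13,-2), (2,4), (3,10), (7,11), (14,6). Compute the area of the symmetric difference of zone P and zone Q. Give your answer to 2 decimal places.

|zone P| = 42, |zone Q| = 95.5, |zone P∩zone Q| = 14.9048.
|zone P △ zone Q| = |zone P| + |zone Q| − 2·|zone P∩zone Q| = 42 + 95.5 − 29.8095 = 107.69.

107.69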